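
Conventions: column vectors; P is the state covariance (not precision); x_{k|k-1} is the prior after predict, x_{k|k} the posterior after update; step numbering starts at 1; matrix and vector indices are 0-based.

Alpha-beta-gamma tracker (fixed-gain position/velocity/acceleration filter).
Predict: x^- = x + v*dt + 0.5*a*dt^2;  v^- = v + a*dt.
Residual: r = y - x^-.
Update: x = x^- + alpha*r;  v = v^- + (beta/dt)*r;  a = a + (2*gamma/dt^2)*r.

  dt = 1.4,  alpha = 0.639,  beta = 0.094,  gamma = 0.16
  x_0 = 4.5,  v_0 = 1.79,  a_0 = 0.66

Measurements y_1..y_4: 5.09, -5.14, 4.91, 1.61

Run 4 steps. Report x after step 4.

x_post = 1.2538

step 1: x_pred=7.6528  r=-2.5628  x^+=6.0152  v^+=2.5419  a^+=0.2416
step 2: x_pred=9.8106  r=-14.9506  x^+=0.2572  v^+=1.8763  a^+=-2.1993
step 3: x_pred=0.7287  r=4.1813  x^+=3.4005  v^+=-0.9220  a^+=-1.5167
step 4: x_pred=0.6234  r=0.9866  x^+=1.2538  v^+=-2.9791  a^+=-1.3556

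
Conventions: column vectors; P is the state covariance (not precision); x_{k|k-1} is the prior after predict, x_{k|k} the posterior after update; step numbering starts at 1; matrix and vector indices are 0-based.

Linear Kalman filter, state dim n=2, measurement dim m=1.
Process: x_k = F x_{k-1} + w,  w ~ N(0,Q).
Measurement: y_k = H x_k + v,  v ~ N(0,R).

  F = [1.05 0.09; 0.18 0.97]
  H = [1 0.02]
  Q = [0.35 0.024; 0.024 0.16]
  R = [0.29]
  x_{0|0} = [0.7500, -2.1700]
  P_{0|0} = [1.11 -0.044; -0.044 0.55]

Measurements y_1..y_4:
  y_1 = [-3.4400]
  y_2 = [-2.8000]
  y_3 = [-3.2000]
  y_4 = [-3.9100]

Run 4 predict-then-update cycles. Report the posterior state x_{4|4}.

step 1: x^-=[0.5922, -1.9699]  P^-=[1.5699 0.2363; 0.2363 0.6981]  S=[1.8696]  K=[0.8422; 0.1338]  nu=[-3.9928]  x^+=[-2.7706, -2.5043]  P^+=[0.2437 0.0255; 0.0255 0.6646]
step 2: x^-=[-3.1345, -2.9279]  P^-=[0.6289 0.1545; 0.1545 0.8021]  S=[0.9254]  K=[0.6829; 0.1843]  nu=[0.3931]  x^+=[-2.8661, -2.8555]  P^+=[0.1973 0.0380; 0.0380 0.7707]
step 3: x^-=[-3.2664, -3.2857]  P^-=[0.5809 0.1679; 0.1679 0.9048]  S=[0.8780]  K=[0.6655; 0.2119]  nu=[0.1321]  x^+=[-3.1785, -3.2577]  P^+=[0.1921 0.0441; 0.0441 0.8654]
step 4: x^-=[-3.6306, -3.7321]  P^-=[0.5771 0.1815; 0.1815 0.9959]  S=[0.8748]  K=[0.6639; 0.2303]  nu=[-0.2048]  x^+=[-3.7665, -3.7792]  P^+=[0.1916 0.0478; 0.0478 0.9495]

x_post = [-3.7665, -3.7792]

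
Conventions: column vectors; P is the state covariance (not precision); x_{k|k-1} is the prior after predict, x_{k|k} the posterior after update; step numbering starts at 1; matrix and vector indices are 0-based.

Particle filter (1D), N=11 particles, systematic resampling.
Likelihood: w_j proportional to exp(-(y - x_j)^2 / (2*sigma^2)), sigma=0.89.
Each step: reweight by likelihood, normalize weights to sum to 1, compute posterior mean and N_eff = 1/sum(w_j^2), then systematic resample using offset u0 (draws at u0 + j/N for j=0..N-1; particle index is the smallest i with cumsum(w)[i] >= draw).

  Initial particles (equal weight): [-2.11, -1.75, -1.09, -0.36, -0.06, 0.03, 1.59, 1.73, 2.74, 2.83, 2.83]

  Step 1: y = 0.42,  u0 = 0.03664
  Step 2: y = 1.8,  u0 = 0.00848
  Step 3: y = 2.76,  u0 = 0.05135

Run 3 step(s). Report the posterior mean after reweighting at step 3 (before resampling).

step 1: w=[0.0049, 0.0142, 0.0658, 0.1890, 0.2399, 0.2520, 0.1169, 0.0939, 0.0093, 0.0071, 0.0071]  mean=0.2322  Neff=5.4352  idx=[2, 3, 3, 4, 4, 4, 5, 5, 5, 6, 7]
step 2: w=[0.0018, 0.0186, 0.0186, 0.0398, 0.0398, 0.0398, 0.0489, 0.0489, 0.0489, 0.3433, 0.3519]  mean=1.1366  Neff=3.9323  idx=[1, 4, 6, 8, 9, 9, 9, 9, 10, 10, 10]
step 3: w=[0.0007, 0.0020, 0.0028, 0.0028, 0.1297, 0.1297, 0.1297, 0.1297, 0.1576, 0.1576, 0.1576]  mean=1.6428  Neff=7.0495  idx=[4, 5, 5, 6, 7, 7, 8, 9, 9, 10, 10]

post_mean = 1.6428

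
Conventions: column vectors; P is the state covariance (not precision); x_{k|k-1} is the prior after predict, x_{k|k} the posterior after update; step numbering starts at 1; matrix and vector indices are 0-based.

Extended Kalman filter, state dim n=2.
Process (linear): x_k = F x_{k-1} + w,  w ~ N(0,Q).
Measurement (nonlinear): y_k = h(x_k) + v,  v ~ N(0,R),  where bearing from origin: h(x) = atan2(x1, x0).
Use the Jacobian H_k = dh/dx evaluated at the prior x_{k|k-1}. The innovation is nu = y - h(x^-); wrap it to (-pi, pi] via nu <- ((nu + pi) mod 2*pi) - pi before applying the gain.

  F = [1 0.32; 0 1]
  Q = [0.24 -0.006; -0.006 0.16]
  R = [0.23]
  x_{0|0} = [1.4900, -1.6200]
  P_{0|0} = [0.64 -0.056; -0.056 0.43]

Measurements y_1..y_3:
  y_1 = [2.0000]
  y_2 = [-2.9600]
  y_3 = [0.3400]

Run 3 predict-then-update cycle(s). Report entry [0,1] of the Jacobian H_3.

H_jac[0,1] = 0.2195

step 1: x^-=[0.9716, -1.6200]  P^-=[0.8882 0.0756; 0.0756 0.5900]  H_jac=[0.4540 0.2723]  S=[0.4755]  K=[0.8913; 0.4100]  nu=[3.0306]  x^+=[3.6728, -0.3774]  P^+=[0.5104 -0.0982; -0.0982 0.5101]
step 2: x^-=[3.5520, -0.3774]  P^-=[0.7398 0.0590; 0.0590 0.6701]  H_jac=[0.0296 0.2784]  S=[0.2835]  K=[0.1351; 0.6640]  nu=[-2.8542]  x^+=[3.1663, -2.2726]  P^+=[0.7347 0.0336; 0.0336 0.5450]
step 3: x^-=[2.4391, -2.2726]  P^-=[1.0520 0.2020; 0.2020 0.7050]  H_jac=[0.2045 0.2195]  S=[0.3261]  K=[0.7957; 0.6012]  nu=[1.0901]  x^+=[3.3064, -1.6172]  P^+=[0.8455 0.0460; 0.0460 0.5872]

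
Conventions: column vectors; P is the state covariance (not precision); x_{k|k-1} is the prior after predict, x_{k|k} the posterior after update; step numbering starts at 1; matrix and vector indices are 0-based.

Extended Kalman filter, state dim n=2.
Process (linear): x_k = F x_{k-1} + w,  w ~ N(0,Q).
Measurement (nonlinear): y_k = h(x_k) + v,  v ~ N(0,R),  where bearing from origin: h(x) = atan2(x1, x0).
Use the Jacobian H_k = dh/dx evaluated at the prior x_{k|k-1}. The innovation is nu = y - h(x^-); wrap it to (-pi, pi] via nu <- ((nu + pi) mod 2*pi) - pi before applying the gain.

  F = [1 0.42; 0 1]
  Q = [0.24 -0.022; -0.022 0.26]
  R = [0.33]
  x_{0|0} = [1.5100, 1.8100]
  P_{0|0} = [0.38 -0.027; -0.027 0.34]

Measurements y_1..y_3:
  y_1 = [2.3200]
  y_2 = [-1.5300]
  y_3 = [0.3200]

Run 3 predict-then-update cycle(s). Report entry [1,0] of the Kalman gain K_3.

K[1,0] = 0.4194

step 1: x^-=[2.2702, 1.8100]  P^-=[0.6573 0.0938; 0.0938 0.6000]  H_jac=[-0.2147 0.2693]  S=[0.3930]  K=[-0.2949; 0.3599]  nu=[1.6469]  x^+=[1.7846, 2.4028]  P^+=[0.6231 0.1355; 0.1355 0.5491]
step 2: x^-=[2.7938, 2.4028]  P^-=[1.0738 0.3441; 0.3441 0.8091]  H_jac=[-0.1770 0.2057]  S=[0.3728]  K=[-0.3198; 0.2832]  nu=[-2.2403]  x^+=[3.5101, 1.7684]  P^+=[1.0357 0.3779; 0.3779 0.7792]
step 3: x^-=[4.2528, 1.7684]  P^-=[1.7306 0.6831; 0.6831 1.0392]  H_jac=[-0.0834 0.2005]  S=[0.3610]  K=[-0.0202; 0.4194]  nu=[-0.0741]  x^+=[4.2543, 1.7373]  P^+=[1.7304 0.6862; 0.6862 0.9757]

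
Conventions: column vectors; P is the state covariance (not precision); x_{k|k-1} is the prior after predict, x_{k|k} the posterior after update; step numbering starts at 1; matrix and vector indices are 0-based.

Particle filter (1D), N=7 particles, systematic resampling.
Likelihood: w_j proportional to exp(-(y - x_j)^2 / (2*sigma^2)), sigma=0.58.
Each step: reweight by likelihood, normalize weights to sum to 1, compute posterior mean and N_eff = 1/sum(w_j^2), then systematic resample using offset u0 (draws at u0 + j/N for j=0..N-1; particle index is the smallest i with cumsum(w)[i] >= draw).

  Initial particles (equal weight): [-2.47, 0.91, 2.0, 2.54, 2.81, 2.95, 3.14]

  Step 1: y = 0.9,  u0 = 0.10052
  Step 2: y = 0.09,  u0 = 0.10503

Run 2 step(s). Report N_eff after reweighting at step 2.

N_eff = 6.0239

step 1: w=[0.0000, 0.8397, 0.1390, 0.0154, 0.0037, 0.0016, 0.0005]  mean=1.0981  Neff=1.3799  idx=[1, 1, 1, 1, 1, 1, 2]
step 2: w=[0.1663, 0.1663, 0.1663, 0.1663, 0.1663, 0.1663, 0.0020]  mean=0.9122  Neff=6.0239  idx=[0, 1, 2, 3, 4, 4, 5]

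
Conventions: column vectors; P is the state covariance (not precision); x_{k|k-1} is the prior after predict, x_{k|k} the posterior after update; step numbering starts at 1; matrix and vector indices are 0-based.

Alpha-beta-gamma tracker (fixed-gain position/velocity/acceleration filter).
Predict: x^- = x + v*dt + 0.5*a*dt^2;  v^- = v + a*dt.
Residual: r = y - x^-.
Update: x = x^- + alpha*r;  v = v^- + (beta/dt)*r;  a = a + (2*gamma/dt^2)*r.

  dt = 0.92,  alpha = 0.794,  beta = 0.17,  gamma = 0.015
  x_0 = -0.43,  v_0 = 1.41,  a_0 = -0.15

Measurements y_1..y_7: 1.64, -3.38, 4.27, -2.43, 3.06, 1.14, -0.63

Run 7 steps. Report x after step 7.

x_post = -0.2465

step 1: x_pred=0.8037  r=0.8363  x^+=1.4677  v^+=1.4265  a^+=-0.1204
step 2: x_pred=2.7292  r=-6.1092  x^+=-2.1215  v^+=0.1869  a^+=-0.3369
step 3: x_pred=-2.0921  r=6.3621  x^+=2.9594  v^+=1.0526  a^+=-0.1114
step 4: x_pred=3.8806  r=-6.3106  x^+=-1.1300  v^+=-0.2160  a^+=-0.3351
step 5: x_pred=-1.4705  r=4.5305  x^+=2.1267  v^+=0.3129  a^+=-0.1745
step 6: x_pred=2.3407  r=-1.2007  x^+=1.3874  v^+=-0.0695  a^+=-0.2170
step 7: x_pred=1.2316  r=-1.8616  x^+=-0.2465  v^+=-0.6132  a^+=-0.2830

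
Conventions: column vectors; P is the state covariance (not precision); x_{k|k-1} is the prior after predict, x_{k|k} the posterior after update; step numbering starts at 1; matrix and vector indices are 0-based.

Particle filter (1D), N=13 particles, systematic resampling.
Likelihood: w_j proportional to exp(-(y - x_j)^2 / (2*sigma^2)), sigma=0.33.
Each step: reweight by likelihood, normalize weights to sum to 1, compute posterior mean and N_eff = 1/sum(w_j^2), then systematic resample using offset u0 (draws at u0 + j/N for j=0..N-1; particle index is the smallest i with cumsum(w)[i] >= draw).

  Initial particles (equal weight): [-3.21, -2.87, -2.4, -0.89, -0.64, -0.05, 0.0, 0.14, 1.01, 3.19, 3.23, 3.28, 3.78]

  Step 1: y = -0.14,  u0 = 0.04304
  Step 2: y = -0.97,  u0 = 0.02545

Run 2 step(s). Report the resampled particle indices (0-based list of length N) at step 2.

step 1: w=[0.0000, 0.0000, 0.0000, 0.0254, 0.1068, 0.3244, 0.3077, 0.2349, 0.0008, 0.0000, 0.0000, 0.0000, 0.0000]  mean=-0.0736  Neff=3.7436  idx=[4, 4, 5, 5, 5, 5, 6, 6, 6, 6, 7, 7, 7]
step 2: w=[0.4464, 0.4464, 0.0151, 0.0151, 0.0151, 0.0151, 0.0098, 0.0098, 0.0098, 0.0098, 0.0026, 0.0026, 0.0026]  mean=-0.5733  Neff=2.5013  idx=[0, 0, 0, 0, 0, 0, 1, 1, 1, 1, 1, 1, 5]

resampled_idx = [0, 0, 0, 0, 0, 0, 1, 1, 1, 1, 1, 1, 5]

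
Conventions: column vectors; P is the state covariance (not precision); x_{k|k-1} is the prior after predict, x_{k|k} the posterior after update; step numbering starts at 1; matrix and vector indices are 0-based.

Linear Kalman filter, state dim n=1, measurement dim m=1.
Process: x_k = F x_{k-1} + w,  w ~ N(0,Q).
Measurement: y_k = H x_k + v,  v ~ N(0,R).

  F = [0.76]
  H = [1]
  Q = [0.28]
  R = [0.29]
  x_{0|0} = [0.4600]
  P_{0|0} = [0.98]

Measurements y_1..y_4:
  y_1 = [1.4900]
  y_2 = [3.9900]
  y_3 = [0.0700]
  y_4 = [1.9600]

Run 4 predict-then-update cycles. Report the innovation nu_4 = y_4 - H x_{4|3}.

innov = [1.2512]

step 1: x^-=[0.3496]  P^-=[0.8460]  S=[1.1360]  K=[0.7447]  nu=[1.1404]  x^+=[1.1989]  P^+=[0.2160]
step 2: x^-=[0.9112]  P^-=[0.4047]  S=[0.6947]  K=[0.5826]  nu=[3.0788]  x^+=[2.7048]  P^+=[0.1689]
step 3: x^-=[2.0557]  P^-=[0.3776]  S=[0.6676]  K=[0.5656]  nu=[-1.9857]  x^+=[0.9326]  P^+=[0.1640]
step 4: x^-=[0.7088]  P^-=[0.3747]  S=[0.6647]  K=[0.5637]  nu=[1.2512]  x^+=[1.4141]  P^+=[0.1635]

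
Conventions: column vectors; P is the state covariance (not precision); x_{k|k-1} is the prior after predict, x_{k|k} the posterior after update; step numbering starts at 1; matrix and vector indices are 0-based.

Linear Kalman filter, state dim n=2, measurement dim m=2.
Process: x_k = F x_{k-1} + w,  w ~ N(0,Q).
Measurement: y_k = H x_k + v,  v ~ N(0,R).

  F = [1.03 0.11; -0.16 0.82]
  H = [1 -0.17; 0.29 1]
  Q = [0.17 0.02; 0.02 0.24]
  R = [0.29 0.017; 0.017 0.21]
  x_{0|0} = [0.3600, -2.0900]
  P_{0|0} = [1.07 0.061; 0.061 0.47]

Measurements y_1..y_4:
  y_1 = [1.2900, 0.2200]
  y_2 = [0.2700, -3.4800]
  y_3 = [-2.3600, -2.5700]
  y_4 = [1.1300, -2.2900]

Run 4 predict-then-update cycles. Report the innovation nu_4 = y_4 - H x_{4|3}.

step 1: x^-=[0.1409, -1.7714]  P^-=[1.3247 -0.0635; -0.0635 0.5674]  S=[1.6527 0.2443; 0.2443 0.8520]  K=[0.7857 0.1510; -0.2006 0.7019]  nu=[0.8480, 1.9505]  x^+=[1.1018, -0.5724]  P^+=[0.2269 -0.0207; -0.0207 0.1500]
step 2: x^-=[1.0719, -0.6457]  P^-=[0.4078 -0.0210; -0.0210 0.3521]  S=[0.7152 0.0554; 0.0554 0.5842]  K=[0.5665 0.1127; -0.1602 0.6075]  nu=[-0.9116, -3.1452]  x^+=[0.2009, -2.4102]  P^+=[0.1638 -0.0142; -0.0142 0.1290]
step 3: x^-=[-0.0582, -2.0085]  P^-=[0.3421 -0.0071; -0.0071 0.3346]  S=[0.6442 0.0526; 0.0526 0.5693]  K=[0.5237 0.1134; -0.1481 0.5979]  nu=[-2.6432, -0.5446]  x^+=[-1.5042, -1.9426]  P^+=[0.1519 -0.0113; -0.0113 0.1263]
step 4: x^-=[-1.7630, -1.3522]  P^-=[0.3301 -0.0030; -0.0030 0.3318]  S=[0.6307 0.0535; 0.0535 0.5678]  K=[0.5144 0.1149; -0.1448 0.5964]  nu=[2.6632, -0.4265]  x^+=[-0.4420, -1.9921]  P^+=[0.1494 -0.0104; -0.0104 0.1258]

innov = [2.6632, -0.4265]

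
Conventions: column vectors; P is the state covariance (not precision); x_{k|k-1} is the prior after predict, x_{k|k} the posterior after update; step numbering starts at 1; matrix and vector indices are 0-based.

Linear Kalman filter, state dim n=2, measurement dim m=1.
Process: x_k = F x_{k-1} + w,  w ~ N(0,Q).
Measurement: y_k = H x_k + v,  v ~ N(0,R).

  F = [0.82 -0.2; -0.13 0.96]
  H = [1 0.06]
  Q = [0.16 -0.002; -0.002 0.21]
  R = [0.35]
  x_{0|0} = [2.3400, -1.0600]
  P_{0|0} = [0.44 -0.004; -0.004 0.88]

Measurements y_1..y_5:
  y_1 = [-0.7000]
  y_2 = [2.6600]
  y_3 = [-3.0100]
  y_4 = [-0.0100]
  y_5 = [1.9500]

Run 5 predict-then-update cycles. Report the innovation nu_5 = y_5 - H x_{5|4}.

innov = [2.2202]

step 1: x^-=[2.1308, -1.3218]  P^-=[0.4924 -0.2211; -0.2211 1.0294]  S=[0.8195]  K=[0.5846; -0.1944]  nu=[-2.7515]  x^+=[0.5223, -0.7868]  P^+=[0.2123 -0.1280; -0.1280 0.9985]
step 2: x^-=[0.5856, -0.8232]  P^-=[0.3847 -0.3204; -0.3204 1.1657]  S=[0.7004]  K=[0.5217; -0.3576]  nu=[2.1238]  x^+=[1.6937, -1.5826]  P^+=[0.1940 -0.1897; -0.1897 1.0762]
step 3: x^-=[1.7054, -1.7395]  P^-=[0.3957 -0.3836; -0.3836 1.2524]  S=[0.7042]  K=[0.5293; -0.4380]  nu=[-4.6110]  x^+=[-0.7350, 0.2801]  P^+=[0.1985 -0.2203; -0.2203 1.1173]
step 4: x^-=[-0.6588, 0.3644]  P^-=[0.4104 -0.4169; -0.4169 1.2981]  S=[0.7151]  K=[0.5390; -0.4741]  nu=[0.6269]  x^+=[-0.3209, 0.0673]  P^+=[0.2027 -0.2342; -0.2342 1.1374]
step 5: x^-=[-0.2766, 0.1063]  P^-=[0.4186 -0.4324; -0.4324 1.3201]  S=[0.7215]  K=[0.5442; -0.4896]  nu=[2.2202]  x^+=[0.9317, -0.9806]  P^+=[0.2049 -0.2402; -0.2402 1.1472]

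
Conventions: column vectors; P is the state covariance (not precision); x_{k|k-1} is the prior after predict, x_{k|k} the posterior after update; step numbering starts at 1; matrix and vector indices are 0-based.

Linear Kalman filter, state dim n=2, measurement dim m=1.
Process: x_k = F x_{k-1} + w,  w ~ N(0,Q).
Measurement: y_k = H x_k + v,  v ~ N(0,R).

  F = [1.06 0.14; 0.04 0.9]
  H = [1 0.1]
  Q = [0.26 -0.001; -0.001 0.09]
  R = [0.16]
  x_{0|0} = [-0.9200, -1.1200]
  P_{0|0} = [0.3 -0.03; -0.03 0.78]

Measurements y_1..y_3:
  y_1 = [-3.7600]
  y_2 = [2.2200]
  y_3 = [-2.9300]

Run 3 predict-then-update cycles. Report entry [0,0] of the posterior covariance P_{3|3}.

step 1: x^-=[-1.1320, -1.0448]  P^-=[0.6035 0.0812; 0.0812 0.7201]  S=[0.7869]  K=[0.7772; 0.1947]  nu=[-2.5235]  x^+=[-3.0933, -1.5362]  P^+=[0.1281 -0.0379; -0.0379 0.6903]
step 2: x^-=[-3.4939, -1.5063]  P^-=[0.4063 0.0551; 0.0551 0.6466]  S=[0.5837]  K=[0.7054; 0.2051]  nu=[5.8646]  x^+=[0.6429, -0.3035]  P^+=[0.1158 -0.0294; -0.0294 0.6221]
step 3: x^-=[0.6390, -0.2474]  P^-=[0.3936 0.0541; 0.0541 0.5919]  S=[0.5703]  K=[0.6996; 0.1986]  nu=[-3.5443]  x^+=[-1.8405, -0.9514]  P^+=[0.1145 -0.0252; -0.0252 0.5694]

P_post[0,0] = 0.1145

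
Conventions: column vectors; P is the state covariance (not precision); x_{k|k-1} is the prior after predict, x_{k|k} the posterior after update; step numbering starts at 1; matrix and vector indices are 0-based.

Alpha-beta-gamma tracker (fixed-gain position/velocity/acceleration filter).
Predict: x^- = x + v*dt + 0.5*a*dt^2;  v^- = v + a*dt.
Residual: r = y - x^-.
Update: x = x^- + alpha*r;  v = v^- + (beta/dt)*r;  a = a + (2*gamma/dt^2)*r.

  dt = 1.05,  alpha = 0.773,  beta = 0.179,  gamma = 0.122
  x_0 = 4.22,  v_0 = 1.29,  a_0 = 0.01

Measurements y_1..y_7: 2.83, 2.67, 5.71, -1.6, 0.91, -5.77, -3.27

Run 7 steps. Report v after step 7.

v_post = -4.0374

step 1: x_pred=5.5800  r=-2.7500  x^+=3.4543  v^+=0.8317  a^+=-0.5986
step 2: x_pred=3.9975  r=-1.3275  x^+=2.9714  v^+=-0.0232  a^+=-0.8924
step 3: x_pred=2.4551  r=3.2549  x^+=4.9711  v^+=-0.4053  a^+=-0.1721
step 4: x_pred=4.4507  r=-6.0507  x^+=-0.2265  v^+=-1.6175  a^+=-1.5112
step 5: x_pred=-2.7579  r=3.6679  x^+=0.0774  v^+=-2.5789  a^+=-0.6994
step 6: x_pred=-3.0160  r=-2.7540  x^+=-5.1448  v^+=-3.7828  a^+=-1.3089
step 7: x_pred=-9.8383  r=6.5683  x^+=-4.7610  v^+=-4.0374  a^+=0.1448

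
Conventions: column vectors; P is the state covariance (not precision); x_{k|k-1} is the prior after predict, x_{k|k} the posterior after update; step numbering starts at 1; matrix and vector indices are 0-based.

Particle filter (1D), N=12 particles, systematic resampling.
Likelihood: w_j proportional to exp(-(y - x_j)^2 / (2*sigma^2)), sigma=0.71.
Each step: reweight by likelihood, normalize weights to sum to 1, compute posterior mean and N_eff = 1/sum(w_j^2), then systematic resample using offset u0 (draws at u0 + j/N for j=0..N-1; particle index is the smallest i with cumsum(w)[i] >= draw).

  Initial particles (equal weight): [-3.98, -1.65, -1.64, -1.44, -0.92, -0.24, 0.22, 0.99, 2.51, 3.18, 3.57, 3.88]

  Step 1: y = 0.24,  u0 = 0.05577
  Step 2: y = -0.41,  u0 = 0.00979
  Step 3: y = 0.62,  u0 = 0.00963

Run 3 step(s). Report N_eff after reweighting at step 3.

step 1: w=[0.0000, 0.0105, 0.0109, 0.0221, 0.0955, 0.2886, 0.3626, 0.2076, 0.0022, 0.0001, 0.0000, 0.0000]  mean=0.0670  Neff=3.7356  idx=[4, 5, 5, 5, 5, 6, 6, 6, 6, 7, 7, 7]
step 2: w=[0.0992, 0.1248, 0.1248, 0.1248, 0.1248, 0.0866, 0.0866, 0.0866, 0.0866, 0.0184, 0.0184, 0.0184]  mean=-0.0803  Neff=9.6937  idx=[0, 0, 1, 2, 2, 3, 4, 4, 5, 6, 7, 8]
step 3: w=[0.0147, 0.0147, 0.0741, 0.0741, 0.0741, 0.0741, 0.0741, 0.0741, 0.1316, 0.1316, 0.1316, 0.1316]  mean=-0.0178  Neff=9.7474  idx=[0, 2, 3, 5, 6, 7, 8, 8, 9, 10, 10, 11]

N_eff = 9.7474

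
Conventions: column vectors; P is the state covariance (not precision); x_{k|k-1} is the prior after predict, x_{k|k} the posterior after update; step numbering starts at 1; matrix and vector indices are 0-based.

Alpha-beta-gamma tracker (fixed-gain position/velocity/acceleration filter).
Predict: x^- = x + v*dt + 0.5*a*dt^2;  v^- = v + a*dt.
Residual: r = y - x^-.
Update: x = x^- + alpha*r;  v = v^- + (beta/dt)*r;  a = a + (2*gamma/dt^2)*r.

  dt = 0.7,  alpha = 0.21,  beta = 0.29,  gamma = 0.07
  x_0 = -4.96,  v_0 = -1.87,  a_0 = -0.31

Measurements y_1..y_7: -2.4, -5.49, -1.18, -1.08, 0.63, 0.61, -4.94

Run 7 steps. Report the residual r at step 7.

step 1: x_pred=-6.3449  r=3.9449  x^+=-5.5165  v^+=-0.4527  a^+=0.8171
step 2: x_pred=-5.6332  r=0.1432  x^+=-5.6031  v^+=0.1786  a^+=0.8580
step 3: x_pred=-5.2678  r=4.0878  x^+=-4.4094  v^+=2.4728  a^+=2.0260
step 4: x_pred=-2.1821  r=1.1021  x^+=-1.9506  v^+=4.3476  a^+=2.3409
step 5: x_pred=1.6662  r=-1.0362  x^+=1.4486  v^+=5.5569  a^+=2.0448
step 6: x_pred=5.8394  r=-5.2294  x^+=4.7412  v^+=4.8218  a^+=0.5507
step 7: x_pred=8.2514  r=-13.1914  x^+=5.4812  v^+=-0.2577  a^+=-3.2183

resid = -13.1914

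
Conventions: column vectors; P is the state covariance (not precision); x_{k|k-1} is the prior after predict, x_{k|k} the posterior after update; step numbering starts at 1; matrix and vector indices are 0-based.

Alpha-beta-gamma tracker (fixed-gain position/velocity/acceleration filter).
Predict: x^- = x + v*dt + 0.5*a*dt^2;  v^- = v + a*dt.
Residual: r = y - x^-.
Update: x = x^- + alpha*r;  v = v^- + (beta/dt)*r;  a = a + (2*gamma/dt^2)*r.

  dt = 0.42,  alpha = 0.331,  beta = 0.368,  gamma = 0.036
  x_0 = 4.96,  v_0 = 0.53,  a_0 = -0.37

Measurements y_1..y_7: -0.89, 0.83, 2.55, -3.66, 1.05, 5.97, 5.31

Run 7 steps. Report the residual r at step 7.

resid = 1.8748

step 1: x_pred=5.1500  r=-6.0400  x^+=3.1507  v^+=-4.9176  a^+=-2.8353
step 2: x_pred=0.8353  r=-0.0053  x^+=0.8335  v^+=-6.1130  a^+=-2.8375
step 3: x_pred=-1.9842  r=4.5342  x^+=-0.4834  v^+=-3.3319  a^+=-0.9868
step 4: x_pred=-1.9698  r=-1.6902  x^+=-2.5293  v^+=-5.2273  a^+=-1.6766
step 5: x_pred=-4.8726  r=5.9226  x^+=-2.9122  v^+=-0.7421  a^+=0.7408
step 6: x_pred=-3.1586  r=9.1286  x^+=-0.1370  v^+=7.5674  a^+=4.4667
step 7: x_pred=3.4352  r=1.8748  x^+=4.0558  v^+=11.0860  a^+=5.2319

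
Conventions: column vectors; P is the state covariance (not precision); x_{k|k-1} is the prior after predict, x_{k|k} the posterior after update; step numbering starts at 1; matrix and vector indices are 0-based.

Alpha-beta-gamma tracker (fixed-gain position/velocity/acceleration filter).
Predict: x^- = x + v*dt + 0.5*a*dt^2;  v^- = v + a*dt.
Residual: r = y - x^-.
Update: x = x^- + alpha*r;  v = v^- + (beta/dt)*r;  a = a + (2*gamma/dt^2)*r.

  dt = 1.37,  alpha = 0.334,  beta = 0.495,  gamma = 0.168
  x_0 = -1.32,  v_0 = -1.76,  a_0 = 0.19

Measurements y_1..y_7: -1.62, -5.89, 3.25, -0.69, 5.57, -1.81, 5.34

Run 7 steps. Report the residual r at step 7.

resid = -1.4853

step 1: x_pred=-3.5529  r=1.9329  x^+=-2.9073  v^+=-0.8013  a^+=0.5360
step 2: x_pred=-3.5021  r=-2.3879  x^+=-4.2996  v^+=-0.9298  a^+=0.1085
step 3: x_pred=-5.4715  r=8.7215  x^+=-2.5586  v^+=2.3702  a^+=1.6699
step 4: x_pred=2.2557  r=-2.9457  x^+=1.2718  v^+=3.5936  a^+=1.1425
step 5: x_pred=7.2672  r=-1.6972  x^+=6.7003  v^+=4.5456  a^+=0.8387
step 6: x_pred=13.7149  r=-15.5249  x^+=8.5296  v^+=0.0853  a^+=-1.9405
step 7: x_pred=6.8253  r=-1.4853  x^+=6.3292  v^+=-3.1099  a^+=-2.2064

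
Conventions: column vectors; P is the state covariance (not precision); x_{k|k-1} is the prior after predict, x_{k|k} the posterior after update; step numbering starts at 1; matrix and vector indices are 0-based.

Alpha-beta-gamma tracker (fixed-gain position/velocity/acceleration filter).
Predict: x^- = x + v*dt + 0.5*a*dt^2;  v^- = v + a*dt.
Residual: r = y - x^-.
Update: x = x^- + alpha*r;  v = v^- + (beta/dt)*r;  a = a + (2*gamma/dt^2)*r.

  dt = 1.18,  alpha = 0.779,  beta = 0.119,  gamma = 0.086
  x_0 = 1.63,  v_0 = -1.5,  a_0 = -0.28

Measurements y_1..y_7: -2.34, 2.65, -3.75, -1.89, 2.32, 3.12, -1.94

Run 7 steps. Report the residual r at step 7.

step 1: x_pred=-0.3349  r=-2.0051  x^+=-1.8969  v^+=-2.0326  a^+=-0.5277
step 2: x_pred=-4.6627  r=7.3127  x^+=1.0339  v^+=-1.9178  a^+=0.3756
step 3: x_pred=-0.9676  r=-2.7824  x^+=-3.1351  v^+=-1.7551  a^+=0.0319
step 4: x_pred=-5.1839  r=3.2939  x^+=-2.6180  v^+=-1.3853  a^+=0.4388
step 5: x_pred=-3.9471  r=6.2671  x^+=0.9350  v^+=-0.2354  a^+=1.2130
step 6: x_pred=1.5016  r=1.6184  x^+=2.7623  v^+=1.3591  a^+=1.4129
step 7: x_pred=5.3497  r=-7.2897  x^+=-0.3290  v^+=2.2912  a^+=0.5124

resid = -7.2897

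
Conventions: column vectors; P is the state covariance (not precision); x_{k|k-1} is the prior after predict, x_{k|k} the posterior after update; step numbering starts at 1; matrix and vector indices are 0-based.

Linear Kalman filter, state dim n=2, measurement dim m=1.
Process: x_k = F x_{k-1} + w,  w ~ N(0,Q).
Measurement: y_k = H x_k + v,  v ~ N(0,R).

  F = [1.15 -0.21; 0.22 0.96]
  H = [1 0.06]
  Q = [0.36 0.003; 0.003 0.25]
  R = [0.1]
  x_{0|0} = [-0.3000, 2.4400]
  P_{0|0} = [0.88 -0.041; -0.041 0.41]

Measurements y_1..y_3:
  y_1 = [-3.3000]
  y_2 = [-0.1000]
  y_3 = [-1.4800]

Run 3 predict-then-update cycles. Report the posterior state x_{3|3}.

x_post = [-1.4451, 0.6143]

step 1: x^-=[-0.8574, 2.2764]  P^-=[1.5617 0.0996; 0.0996 0.6531]  S=[1.6760]  K=[0.9354; 0.0828]  nu=[-2.5792]  x^+=[-3.2699, 2.0628]  P^+=[0.0953 -0.0302; -0.0302 0.6416]
step 2: x^-=[-4.1935, 1.2609]  P^-=[0.5290 -0.1342; -0.1342 0.8332]  S=[0.6159]  K=[0.8458; -0.1367]  nu=[4.0179]  x^+=[-0.7951, 0.7116]  P^+=[0.0884 -0.0630; -0.0630 0.8217]
step 3: x^-=[-1.0638, 0.5082]  P^-=[0.5435 -0.2069; -0.2069 0.9849]  S=[0.6222]  K=[0.8535; -0.2375]  nu=[-0.4467]  x^+=[-1.4451, 0.6143]  P^+=[0.0902 -0.0807; -0.0807 0.9498]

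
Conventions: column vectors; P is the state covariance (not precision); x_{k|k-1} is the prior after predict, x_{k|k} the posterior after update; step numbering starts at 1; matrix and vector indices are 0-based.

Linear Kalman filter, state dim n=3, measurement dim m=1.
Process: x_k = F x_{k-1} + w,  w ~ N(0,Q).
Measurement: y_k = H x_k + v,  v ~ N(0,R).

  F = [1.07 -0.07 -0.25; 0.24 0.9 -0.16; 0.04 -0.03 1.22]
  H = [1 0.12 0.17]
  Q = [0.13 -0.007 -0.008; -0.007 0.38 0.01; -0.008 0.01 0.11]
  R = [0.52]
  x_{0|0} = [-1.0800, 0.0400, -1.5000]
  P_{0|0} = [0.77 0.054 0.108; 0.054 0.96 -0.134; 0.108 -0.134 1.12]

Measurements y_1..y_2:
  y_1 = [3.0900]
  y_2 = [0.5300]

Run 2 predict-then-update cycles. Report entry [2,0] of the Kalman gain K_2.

step 1: x^-=[-0.7834, 0.0168, -1.8744]  P^-=[1.0157 0.2298 -0.1662; 0.2298 1.2842 -0.3424; -0.1662 -0.3424 1.7993]  S=[1.5909]  K=[0.6380; 0.2047; 0.0620]  nu=[4.1900]  x^+=[1.8900, 0.8747, -1.6147]  P^+=[0.3681 0.0220 -0.2291; 0.0220 1.2176 -0.3626; -0.2291 -0.3626 1.7932]
step 2: x^-=[2.3647, 1.4992, -1.9205]  P^-=[0.7760 0.2339 -0.8059; 0.2339 1.5649 -0.8343; -0.8059 -0.8343 2.7848]  S=[1.1471]  K=[0.5815; 0.2439; -0.3771]  nu=[-1.6881]  x^+=[1.3830, 1.0874, -1.2839]  P^+=[0.3881 0.0711 -0.5543; 0.0711 1.4966 -0.7287; -0.5543 -0.7287 2.6217]

K[2,0] = -0.3771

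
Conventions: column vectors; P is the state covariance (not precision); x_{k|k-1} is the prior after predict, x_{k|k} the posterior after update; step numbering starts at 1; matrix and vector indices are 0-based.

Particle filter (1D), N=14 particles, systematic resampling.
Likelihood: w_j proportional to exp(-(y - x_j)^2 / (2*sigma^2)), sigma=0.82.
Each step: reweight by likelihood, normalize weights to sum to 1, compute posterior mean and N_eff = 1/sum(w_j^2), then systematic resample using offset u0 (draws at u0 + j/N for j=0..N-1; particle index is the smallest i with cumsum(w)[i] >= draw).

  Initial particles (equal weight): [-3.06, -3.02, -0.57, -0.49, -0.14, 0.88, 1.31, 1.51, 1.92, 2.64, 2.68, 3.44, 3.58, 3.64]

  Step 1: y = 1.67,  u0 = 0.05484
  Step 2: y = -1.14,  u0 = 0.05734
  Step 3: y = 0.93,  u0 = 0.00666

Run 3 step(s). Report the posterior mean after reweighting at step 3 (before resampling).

post_mean = 1.0462

step 1: w=[0.0000, 0.0000, 0.0050, 0.0065, 0.0182, 0.1310, 0.1892, 0.2044, 0.1989, 0.1035, 0.0976, 0.0203, 0.0138, 0.0116]  mean=1.7414  Neff=6.4241  idx=[5, 5, 6, 6, 6, 7, 7, 8, 8, 8, 9, 9, 10, 12]
step 2: w=[0.3330, 0.3330, 0.0797, 0.0797, 0.0797, 0.0373, 0.0373, 0.0065, 0.0065, 0.0065, 0.0002, 0.0002, 0.0001, 0.0000]  mean=1.0512  Neff=4.1027  idx=[0, 0, 0, 0, 1, 1, 1, 1, 1, 2, 3, 4, 5, 7]
step 3: w=[0.0771, 0.0771, 0.0771, 0.0771, 0.0771, 0.0771, 0.0771, 0.0771, 0.0771, 0.0694, 0.0694, 0.0694, 0.0602, 0.0373]  mean=1.0462  Neff=13.6937  idx=[0, 1, 1, 2, 3, 4, 5, 6, 7, 8, 9, 10, 11, 12]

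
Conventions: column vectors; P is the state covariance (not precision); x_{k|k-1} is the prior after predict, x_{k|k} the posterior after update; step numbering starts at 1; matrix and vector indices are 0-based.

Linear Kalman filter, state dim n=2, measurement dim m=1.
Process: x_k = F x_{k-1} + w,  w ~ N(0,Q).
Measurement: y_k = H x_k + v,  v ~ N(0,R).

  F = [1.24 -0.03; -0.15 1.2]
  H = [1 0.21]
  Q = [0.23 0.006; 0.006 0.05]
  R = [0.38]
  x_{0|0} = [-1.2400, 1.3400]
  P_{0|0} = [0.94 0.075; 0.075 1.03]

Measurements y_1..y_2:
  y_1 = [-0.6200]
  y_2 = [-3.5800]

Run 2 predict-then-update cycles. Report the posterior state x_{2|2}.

x_post = [-3.1606, 2.4873]

step 1: x^-=[-1.5778, 1.7940]  P^-=[1.6707 -0.0940; -0.0940 1.5273]  S=[2.0786]  K=[0.7943; 0.1091]  nu=[0.5811]  x^+=[-1.1163, 1.8574]  P^+=[0.3594 -0.2741; -0.2741 1.5026]
step 2: x^-=[-1.4399, 2.3963]  P^-=[0.8043 -0.5240; -0.5240 2.3205]  S=[1.0666]  K=[0.6509; -0.0344]  nu=[-2.6433]  x^+=[-3.1606, 2.4873]  P^+=[0.3524 -0.5001; -0.5001 2.3193]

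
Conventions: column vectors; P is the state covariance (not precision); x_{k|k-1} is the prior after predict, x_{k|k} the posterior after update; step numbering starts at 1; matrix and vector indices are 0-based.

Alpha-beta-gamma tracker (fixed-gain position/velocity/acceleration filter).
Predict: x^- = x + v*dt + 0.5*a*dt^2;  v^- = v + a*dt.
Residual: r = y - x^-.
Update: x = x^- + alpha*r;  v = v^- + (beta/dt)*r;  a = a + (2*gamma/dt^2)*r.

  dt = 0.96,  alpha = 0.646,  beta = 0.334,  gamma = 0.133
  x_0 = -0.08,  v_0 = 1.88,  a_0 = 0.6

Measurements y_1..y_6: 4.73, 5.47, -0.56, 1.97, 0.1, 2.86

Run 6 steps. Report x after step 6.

step 1: x_pred=2.0013  r=2.7287  x^+=3.7640  v^+=3.4054  a^+=1.3876
step 2: x_pred=7.6726  r=-2.2026  x^+=6.2497  v^+=3.9711  a^+=0.7519
step 3: x_pred=10.4085  r=-10.9685  x^+=3.3228  v^+=0.8768  a^+=-2.4140
step 4: x_pred=3.0522  r=-1.0822  x^+=2.3531  v^+=-1.8171  a^+=-2.7263
step 5: x_pred=-0.6476  r=0.7476  x^+=-0.1647  v^+=-4.1743  a^+=-2.5105
step 6: x_pred=-5.3288  r=8.1888  x^+=-0.0388  v^+=-3.7354  a^+=-0.1470

x_post = -0.0388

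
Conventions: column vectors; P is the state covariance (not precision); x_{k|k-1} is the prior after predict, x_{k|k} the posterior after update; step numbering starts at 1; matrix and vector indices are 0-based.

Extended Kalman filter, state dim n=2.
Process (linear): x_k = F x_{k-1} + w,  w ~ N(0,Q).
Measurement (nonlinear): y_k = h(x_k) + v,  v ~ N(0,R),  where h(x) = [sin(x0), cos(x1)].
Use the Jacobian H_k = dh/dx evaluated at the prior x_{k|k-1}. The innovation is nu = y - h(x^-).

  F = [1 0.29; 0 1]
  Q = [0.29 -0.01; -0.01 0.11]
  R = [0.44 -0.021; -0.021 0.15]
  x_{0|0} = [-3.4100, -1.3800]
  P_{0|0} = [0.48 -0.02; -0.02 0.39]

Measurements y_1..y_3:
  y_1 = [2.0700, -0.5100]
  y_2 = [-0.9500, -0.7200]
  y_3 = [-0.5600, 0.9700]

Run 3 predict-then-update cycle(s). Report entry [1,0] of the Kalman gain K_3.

step 1: x^-=[-3.8102, -1.3800]  P^-=[0.7912 0.0831; 0.0831 0.5000]  H_jac=[-0.7847 0.0000; 0.0000 0.9819]  S=[0.9272 -0.0850; -0.0850 0.6320]  K=[-0.6660 0.0395; 0.0009 0.7769]  nu=[1.4501, -0.6996]  x^+=[-4.8036, -1.9222]  P^+=[0.3745 0.0203; 0.0203 0.1187]
step 2: x^-=[-5.3610, -1.9222]  P^-=[0.6862 0.0447; 0.0447 0.2287]  H_jac=[0.6041 0.0000; 0.0000 0.9389]  S=[0.6904 0.0043; 0.0043 0.3516]  K=[0.5997 0.1119; 0.0353 0.6102]  nu=[-1.7469, -0.3758]  x^+=[-6.4508, -2.2131]  P^+=[0.4329 0.0045; 0.0045 0.0967]
step 3: x^-=[-7.0926, -2.2131]  P^-=[0.7336 0.0225; 0.0225 0.2067]  H_jac=[0.6899 0.0000; 0.0000 0.8007]  S=[0.7892 -0.0086; -0.0086 0.2825]  K=[0.6423 0.0833; 0.0260 0.5866]  nu=[0.1639, 1.5691]  x^+=[-6.8567, -1.2884]  P^+=[0.4071 -0.0012; -0.0012 0.1092]

K[1,0] = 0.0260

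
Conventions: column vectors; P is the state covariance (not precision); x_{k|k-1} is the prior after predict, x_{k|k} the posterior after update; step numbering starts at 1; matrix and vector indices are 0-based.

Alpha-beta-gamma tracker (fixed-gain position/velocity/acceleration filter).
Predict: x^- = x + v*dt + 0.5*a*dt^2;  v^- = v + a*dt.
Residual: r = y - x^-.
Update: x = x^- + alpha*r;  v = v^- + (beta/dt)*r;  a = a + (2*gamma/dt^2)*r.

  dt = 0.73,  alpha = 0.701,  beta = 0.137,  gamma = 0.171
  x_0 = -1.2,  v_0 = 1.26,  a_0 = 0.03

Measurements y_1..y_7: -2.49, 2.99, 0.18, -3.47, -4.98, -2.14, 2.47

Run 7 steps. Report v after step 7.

step 1: x_pred=-0.2722  r=-2.2178  x^+=-1.8269  v^+=0.8657  a^+=-1.3933
step 2: x_pred=-1.5662  r=4.5562  x^+=1.6277  v^+=0.7036  a^+=1.5307
step 3: x_pred=2.5492  r=-2.3692  x^+=0.8884  v^+=1.3764  a^+=0.0102
step 4: x_pred=1.8959  r=-5.3659  x^+=-1.8656  v^+=0.3768  a^+=-3.4335
step 5: x_pred=-2.5053  r=-2.4747  x^+=-4.2401  v^+=-2.5940  a^+=-5.0216
step 6: x_pred=-7.4717  r=5.3317  x^+=-3.7342  v^+=-5.2592  a^+=-1.5999
step 7: x_pred=-7.9997  r=10.4697  x^+=-0.6604  v^+=-4.4622  a^+=5.1192

v_post = -4.4622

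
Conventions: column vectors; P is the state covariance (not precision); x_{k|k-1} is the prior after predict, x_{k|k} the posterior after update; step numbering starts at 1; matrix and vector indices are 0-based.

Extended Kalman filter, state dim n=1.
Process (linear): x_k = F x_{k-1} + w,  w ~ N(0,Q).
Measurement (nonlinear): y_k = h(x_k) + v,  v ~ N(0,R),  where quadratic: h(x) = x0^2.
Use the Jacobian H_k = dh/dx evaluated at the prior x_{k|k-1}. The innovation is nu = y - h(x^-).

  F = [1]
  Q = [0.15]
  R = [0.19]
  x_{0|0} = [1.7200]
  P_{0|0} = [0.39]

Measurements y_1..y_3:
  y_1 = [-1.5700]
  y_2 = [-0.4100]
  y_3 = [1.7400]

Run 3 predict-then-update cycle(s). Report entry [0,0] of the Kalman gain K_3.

step 1: x^-=[1.7200]  P^-=[0.5400]  H_jac=[3.4400]  S=[6.5801]  K=[0.2823]  nu=[-4.5284]  x^+=[0.4416]  P^+=[0.0156]
step 2: x^-=[0.4416]  P^-=[0.1656]  H_jac=[0.8832]  S=[0.3192]  K=[0.4582]  nu=[-0.6050]  x^+=[0.1644]  P^+=[0.0986]
step 3: x^-=[0.1644]  P^-=[0.2486]  H_jac=[0.3288]  S=[0.2169]  K=[0.3768]  nu=[1.7130]  x^+=[0.8099]  P^+=[0.2178]

K[0,0] = 0.3768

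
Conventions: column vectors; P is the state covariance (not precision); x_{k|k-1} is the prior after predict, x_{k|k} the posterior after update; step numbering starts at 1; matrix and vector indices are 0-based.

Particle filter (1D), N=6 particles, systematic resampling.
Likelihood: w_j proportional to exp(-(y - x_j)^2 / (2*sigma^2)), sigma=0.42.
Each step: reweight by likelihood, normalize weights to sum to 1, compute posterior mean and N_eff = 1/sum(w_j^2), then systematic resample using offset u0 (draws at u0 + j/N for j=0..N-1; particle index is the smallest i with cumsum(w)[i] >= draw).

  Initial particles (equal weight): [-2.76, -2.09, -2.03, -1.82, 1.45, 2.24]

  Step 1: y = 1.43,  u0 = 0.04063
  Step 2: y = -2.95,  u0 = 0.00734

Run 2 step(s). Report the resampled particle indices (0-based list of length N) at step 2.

step 1: w=[0.0000, 0.0000, 0.0000, 0.0000, 0.8651, 0.1349]  mean=1.5565  Neff=1.3044  idx=[4, 4, 4, 4, 4, 5]
step 2: w=[0.2000, 0.2000, 0.2000, 0.2000, 0.2000, 0.0000]  mean=1.4500  Neff=5.0000  idx=[0, 0, 1, 2, 3, 4]

resampled_idx = [0, 0, 1, 2, 3, 4]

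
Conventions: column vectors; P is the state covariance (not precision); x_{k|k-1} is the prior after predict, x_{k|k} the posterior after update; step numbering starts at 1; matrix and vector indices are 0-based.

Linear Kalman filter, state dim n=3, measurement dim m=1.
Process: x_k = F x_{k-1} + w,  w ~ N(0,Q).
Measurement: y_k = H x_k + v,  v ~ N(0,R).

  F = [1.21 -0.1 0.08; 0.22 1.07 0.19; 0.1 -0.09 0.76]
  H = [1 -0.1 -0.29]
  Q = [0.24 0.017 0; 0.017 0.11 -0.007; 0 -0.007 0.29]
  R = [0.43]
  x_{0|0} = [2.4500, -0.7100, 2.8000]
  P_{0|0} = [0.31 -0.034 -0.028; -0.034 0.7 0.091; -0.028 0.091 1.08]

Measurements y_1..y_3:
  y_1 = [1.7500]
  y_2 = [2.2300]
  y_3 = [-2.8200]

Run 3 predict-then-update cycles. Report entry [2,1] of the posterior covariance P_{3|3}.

P_post[2,1] = 0.1904

step 1: x^-=[3.2595, 0.3113, 2.4369]  P^-=[0.7091 -0.0031 0.0800; -0.0031 0.9841 0.1526; 0.0800 0.1526 0.9065]  S=[1.1883]  K=[0.5775; -0.1227; -0.1668]  nu=[-0.7717]  x^+=[2.8139, 0.4060, 2.5656]  P^+=[0.3128 0.0811 0.1944; 0.0811 0.9662 0.1283; 0.1944 0.1283 0.8734]
step 2: x^-=[3.5694, 1.5409, 2.1947]  P^-=[0.7292 0.1700 0.2597; 0.1700 1.3695 0.1784; 0.2597 0.1784 0.8160]  S=[1.0673]  K=[0.5968; -0.0175; 0.0049]  nu=[-0.5489]  x^+=[3.2419, 1.5505, 2.1920]  P^+=[0.3491 0.1812 0.2566; 0.1812 1.3691 0.1785; 0.2566 0.1785 0.8160]
step 3: x^-=[3.9430, 2.7887, 1.8506]  P^-=[0.7731 0.2818 0.3058; 0.2818 1.9032 0.1923; 0.3058 0.1923 0.7872]  S=[1.0657]  K=[0.6157; 0.0335; 0.0547]  nu=[-5.9474]  x^+=[0.2810, 2.5895, 1.5254]  P^+=[0.3690 0.2598 0.2699; 0.2598 1.9020 0.1904; 0.2699 0.1904 0.7840]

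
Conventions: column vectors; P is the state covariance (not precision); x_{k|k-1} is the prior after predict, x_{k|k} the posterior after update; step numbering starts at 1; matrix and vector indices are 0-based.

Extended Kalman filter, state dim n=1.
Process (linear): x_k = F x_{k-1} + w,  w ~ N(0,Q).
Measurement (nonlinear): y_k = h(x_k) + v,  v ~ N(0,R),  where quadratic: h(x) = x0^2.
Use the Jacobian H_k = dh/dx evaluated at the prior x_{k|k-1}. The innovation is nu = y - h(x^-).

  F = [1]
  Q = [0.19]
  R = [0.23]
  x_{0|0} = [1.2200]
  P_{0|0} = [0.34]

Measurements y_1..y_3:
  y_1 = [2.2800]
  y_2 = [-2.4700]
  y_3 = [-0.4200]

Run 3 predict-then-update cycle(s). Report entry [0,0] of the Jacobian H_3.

step 1: x^-=[1.2200]  P^-=[0.5300]  H_jac=[2.4400]  S=[3.3854]  K=[0.3820]  nu=[0.7916]  x^+=[1.5224]  P^+=[0.0360]
step 2: x^-=[1.5224]  P^-=[0.2260]  H_jac=[3.0448]  S=[2.3252]  K=[0.2959]  nu=[-4.7877]  x^+=[0.1055]  P^+=[0.0224]
step 3: x^-=[0.1055]  P^-=[0.2124]  H_jac=[0.2110]  S=[0.2395]  K=[0.1871]  nu=[-0.4311]  x^+=[0.0248]  P^+=[0.2040]

H_jac[0,0] = 0.2110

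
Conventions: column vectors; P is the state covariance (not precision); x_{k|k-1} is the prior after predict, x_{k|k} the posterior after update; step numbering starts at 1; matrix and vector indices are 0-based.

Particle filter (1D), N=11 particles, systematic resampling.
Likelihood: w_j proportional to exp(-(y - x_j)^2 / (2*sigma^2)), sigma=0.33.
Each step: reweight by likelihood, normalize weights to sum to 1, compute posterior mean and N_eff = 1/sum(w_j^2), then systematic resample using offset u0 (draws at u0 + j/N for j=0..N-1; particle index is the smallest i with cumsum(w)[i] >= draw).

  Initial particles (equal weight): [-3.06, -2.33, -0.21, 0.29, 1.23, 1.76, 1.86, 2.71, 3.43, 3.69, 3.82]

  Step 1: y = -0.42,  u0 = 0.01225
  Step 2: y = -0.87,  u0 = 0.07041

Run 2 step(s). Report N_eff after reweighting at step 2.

step 1: w=[0.0000, 0.0000, 0.8921, 0.1079, 0.0000, 0.0000, 0.0000, 0.0000, 0.0000, 0.0000, 0.0000]  mean=-0.1560  Neff=1.2385  idx=[2, 2, 2, 2, 2, 2, 2, 2, 2, 2, 3]
step 2: w=[0.0998, 0.0998, 0.0998, 0.0998, 0.0998, 0.0998, 0.0998, 0.0998, 0.0998, 0.0998, 0.0015]  mean=-0.2092  Neff=10.0304  idx=[0, 1, 2, 3, 4, 5, 6, 7, 7, 8, 9]

N_eff = 10.0304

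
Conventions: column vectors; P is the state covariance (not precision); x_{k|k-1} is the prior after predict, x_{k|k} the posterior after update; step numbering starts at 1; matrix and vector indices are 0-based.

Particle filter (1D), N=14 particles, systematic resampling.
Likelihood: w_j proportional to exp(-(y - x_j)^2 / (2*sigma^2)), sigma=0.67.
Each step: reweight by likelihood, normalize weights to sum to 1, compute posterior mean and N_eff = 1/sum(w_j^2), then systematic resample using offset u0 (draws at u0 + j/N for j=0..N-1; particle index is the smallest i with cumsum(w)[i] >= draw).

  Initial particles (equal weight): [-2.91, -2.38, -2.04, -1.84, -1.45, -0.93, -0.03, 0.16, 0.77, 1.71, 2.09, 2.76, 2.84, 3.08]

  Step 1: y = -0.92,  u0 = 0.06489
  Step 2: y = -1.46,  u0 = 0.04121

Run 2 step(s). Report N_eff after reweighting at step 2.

N_eff = 10.3856

step 1: w=[0.0038, 0.0291, 0.0772, 0.1217, 0.2284, 0.3123, 0.1292, 0.0852, 0.0130, 0.0001, 0.0000, 0.0000, 0.0000, 0.0000]  mean=-1.0632  Neff=5.1166  idx=[2, 3, 3, 4, 4, 4, 5, 5, 5, 5, 6, 6, 7, 8]
step 2: w=[0.0801, 0.0993, 0.0993, 0.1166, 0.1166, 0.1166, 0.0853, 0.0853, 0.0853, 0.0853, 0.0120, 0.0120, 0.0063, 0.0005]  mean=-1.3523  Neff=10.3856  idx=[0, 1, 2, 2, 3, 4, 4, 5, 5, 6, 7, 8, 9, 10]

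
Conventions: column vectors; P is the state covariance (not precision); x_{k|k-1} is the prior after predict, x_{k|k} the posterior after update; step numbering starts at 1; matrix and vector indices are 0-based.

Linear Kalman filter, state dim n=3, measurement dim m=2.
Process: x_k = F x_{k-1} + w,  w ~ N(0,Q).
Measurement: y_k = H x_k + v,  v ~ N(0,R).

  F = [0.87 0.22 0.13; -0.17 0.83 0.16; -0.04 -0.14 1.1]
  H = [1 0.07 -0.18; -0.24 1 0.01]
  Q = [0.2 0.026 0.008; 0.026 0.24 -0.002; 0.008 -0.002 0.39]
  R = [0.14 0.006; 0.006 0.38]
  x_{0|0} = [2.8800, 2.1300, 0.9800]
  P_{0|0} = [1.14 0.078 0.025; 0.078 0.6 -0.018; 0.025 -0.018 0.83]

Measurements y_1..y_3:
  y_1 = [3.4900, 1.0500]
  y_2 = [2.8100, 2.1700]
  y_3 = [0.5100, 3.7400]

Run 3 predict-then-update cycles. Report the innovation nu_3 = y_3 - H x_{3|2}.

step 1: x^-=[3.1016, 1.4351, 0.6646]  P^-=[1.1404 0.0380 0.0781; 0.0380 0.6794 0.0605; 0.0781 0.0605 1.4121]  S=[1.3052 -0.1920; -0.1920 1.1078]  K=[0.8557 -0.0637; 0.1501 0.6316; -0.1275 0.0283]  nu=[0.4076, 0.3526]  x^+=[3.4279, 1.7190, 0.6226]  P^+=[0.1594 0.0169 0.2287; 0.0169 0.2445 0.0510; 0.2287 0.0510 1.3886]
step 2: x^-=[3.4414, 0.9437, 0.3071]  P^-=[0.4171 0.1216 0.4204; 0.1216 0.4449 0.2161; 0.4204 0.2161 2.0396]  S=[0.4856 0.0365; 0.0365 0.7931]  K=[0.7207 -0.0008; 0.1955 0.5179; 0.1284 0.1651]  nu=[-0.6421, 2.0492]  x^+=[2.9770, 1.8795, 0.5630]  P^+=[0.1649 0.0399 0.3712; 0.0399 0.2062 0.1325; 0.3712 0.1325 2.0085]
step 3: x^-=[3.0766, 1.1439, 0.2371]  P^-=[0.4756 0.1708 0.6609; 0.1708 0.4420 0.3745; 0.6609 0.3745 2.7515]  S=[0.4834 0.0538; 0.0538 0.7720]  K=[0.7591 0.0291; 0.2212 0.5089; 0.3646 0.2899]  nu=[-2.6040, 3.3321]  x^+=[1.1966, 2.2635, 0.2536]  P^+=[0.1939 0.0571 0.5082; 0.0571 0.2063 0.2082; 0.5082 0.2082 2.6110]

innov = [-2.6040, 3.3321]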